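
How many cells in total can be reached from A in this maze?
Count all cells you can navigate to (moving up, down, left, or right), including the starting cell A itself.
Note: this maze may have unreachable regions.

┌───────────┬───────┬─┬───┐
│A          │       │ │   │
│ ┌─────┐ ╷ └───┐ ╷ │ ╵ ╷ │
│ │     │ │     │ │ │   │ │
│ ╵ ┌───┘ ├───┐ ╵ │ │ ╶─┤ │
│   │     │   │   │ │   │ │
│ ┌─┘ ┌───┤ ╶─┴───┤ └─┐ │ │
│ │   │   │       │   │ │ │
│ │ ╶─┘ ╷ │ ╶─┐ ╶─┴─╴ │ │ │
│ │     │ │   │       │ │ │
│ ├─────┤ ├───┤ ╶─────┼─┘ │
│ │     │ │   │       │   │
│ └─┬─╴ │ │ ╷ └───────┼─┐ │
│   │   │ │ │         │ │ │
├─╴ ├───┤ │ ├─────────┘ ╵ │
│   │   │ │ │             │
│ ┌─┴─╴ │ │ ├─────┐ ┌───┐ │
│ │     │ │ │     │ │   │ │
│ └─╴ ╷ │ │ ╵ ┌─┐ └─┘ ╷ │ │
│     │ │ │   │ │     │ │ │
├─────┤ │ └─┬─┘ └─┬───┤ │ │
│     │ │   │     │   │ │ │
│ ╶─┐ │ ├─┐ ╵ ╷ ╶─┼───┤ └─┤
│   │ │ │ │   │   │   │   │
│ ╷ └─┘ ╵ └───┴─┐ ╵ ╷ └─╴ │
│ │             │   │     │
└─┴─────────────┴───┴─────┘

Using BFS/flood-fill to find all reachable cells from A:
Maze size: 13 × 13 = 169 total cells
35 cell(s) are walled off and cannot be reached from A.
Reachable cells: 134

Reachable region (· marks reachable cells):

┌───────────┬───────┬─┬───┐
│A · · · · ·│· · · ·│ │   │
│ ┌─────┐ ╷ └───┐ ╷ │ ╵ ╷ │
│·│· · ·│·│· · ·│·│·│   │ │
│ ╵ ┌───┘ ├───┐ ╵ │ │ ╶─┤ │
│· ·│· · ·│· ·│· ·│·│   │ │
│ ┌─┘ ┌───┤ ╶─┴───┤ └─┐ │ │
│·│· ·│· ·│· · · ·│· ·│ │ │
│ │ ╶─┘ ╷ │ ╶─┐ ╶─┴─╴ │ │ │
│·│· · ·│·│· ·│· · · ·│ │ │
│ ├─────┤ ├───┤ ╶─────┼─┘ │
│·│     │·│· ·│· · · ·│   │
│ └─┬─╴ │ │ ╷ └───────┼─┐ │
│· ·│   │·│·│· · · · ·│ │ │
├─╴ ├───┤ │ ├─────────┘ ╵ │
│· ·│· ·│·│·│             │
│ ┌─┴─╴ │ │ ├─────┐ ┌───┐ │
│·│· · ·│·│·│· · ·│ │· ·│ │
│ └─╴ ╷ │ │ ╵ ┌─┐ └─┘ ╷ │ │
│· · ·│·│·│· ·│·│· · ·│·│ │
├─────┤ │ └─┬─┘ └─┬───┤ │ │
│· · ·│·│· ·│· · ·│   │·│ │
│ ╶─┐ │ ├─┐ ╵ ╷ ╶─┼───┤ └─┤
│· ·│·│·│·│· ·│· ·│· ·│· ·│
│ ╷ └─┘ ╵ └───┴─┐ ╵ ╷ └─╴ │
│·│· · · · · · ·│· ·│· · ·│
└─┴─────────────┴───┴─────┘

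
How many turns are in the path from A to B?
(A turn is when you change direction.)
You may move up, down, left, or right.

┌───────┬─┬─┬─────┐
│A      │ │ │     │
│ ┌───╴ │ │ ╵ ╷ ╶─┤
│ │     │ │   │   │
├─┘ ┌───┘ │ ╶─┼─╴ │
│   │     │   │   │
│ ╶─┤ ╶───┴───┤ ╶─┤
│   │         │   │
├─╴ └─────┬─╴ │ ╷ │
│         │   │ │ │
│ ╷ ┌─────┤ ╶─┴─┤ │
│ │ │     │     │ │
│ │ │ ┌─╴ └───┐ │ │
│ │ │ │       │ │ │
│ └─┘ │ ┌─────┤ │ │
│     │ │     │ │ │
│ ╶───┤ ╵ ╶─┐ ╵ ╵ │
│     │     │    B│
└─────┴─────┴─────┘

Directions: right, right, right, down, left, left, down, left, down, right, down, left, down, down, down, right, right, up, up, right, right, down, left, down, down, right, up, right, right, down, right, right
Number of turns: 20

Solution:

┌───────┬─┬─┬─────┐
│A → → ↓│ │ │     │
│ ┌───╴ │ │ ╵ ╷ ╶─┤
│ │↓ ← ↲│ │   │   │
├─┘ ┌───┘ │ ╶─┼─╴ │
│↓ ↲│     │   │   │
│ ╶─┤ ╶───┴───┤ ╶─┤
│↳ ↓│         │   │
├─╴ └─────┬─╴ │ ╷ │
│↓ ↲      │   │ │ │
│ ╷ ┌─────┤ ╶─┴─┤ │
│↓│ │↱ → ↓│     │ │
│ │ │ ┌─╴ └───┐ │ │
│↓│ │↑│↓ ↲    │ │ │
│ └─┘ │ ┌─────┤ │ │
│↳ → ↑│↓│↱ → ↓│ │ │
│ ╶───┤ ╵ ╶─┐ ╵ ╵ │
│     │↳ ↑  │↳ → B│
└─────┴─────┴─────┘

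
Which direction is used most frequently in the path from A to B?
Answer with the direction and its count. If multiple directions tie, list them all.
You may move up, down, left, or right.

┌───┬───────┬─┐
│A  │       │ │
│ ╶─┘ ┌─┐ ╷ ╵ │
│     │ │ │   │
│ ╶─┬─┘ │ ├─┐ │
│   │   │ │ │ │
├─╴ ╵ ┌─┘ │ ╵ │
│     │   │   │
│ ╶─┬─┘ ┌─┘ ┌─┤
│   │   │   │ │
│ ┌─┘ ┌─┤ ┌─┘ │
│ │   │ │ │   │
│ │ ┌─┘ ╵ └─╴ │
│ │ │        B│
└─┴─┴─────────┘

Directions: down, right, right, up, right, right, right, down, right, down, down, left, down, left, down, down, right, right
Counts: {'down': 7, 'right': 8, 'up': 1, 'left': 2}
Most common: right (8 times)

Solution:

┌───┬───────┬─┐
│A  │↱ → → ↓│ │
│ ╶─┘ ┌─┐ ╷ ╵ │
│↳ → ↑│ │ │↳ ↓│
│ ╶─┬─┘ │ ├─┐ │
│   │   │ │ │↓│
├─╴ ╵ ┌─┘ │ ╵ │
│     │   │↓ ↲│
│ ╶─┬─┘ ┌─┘ ┌─┤
│   │   │↓ ↲│ │
│ ┌─┘ ┌─┤ ┌─┘ │
│ │   │ │↓│   │
│ │ ┌─┘ ╵ └─╴ │
│ │ │    ↳ → B│
└─┴─┴─────────┘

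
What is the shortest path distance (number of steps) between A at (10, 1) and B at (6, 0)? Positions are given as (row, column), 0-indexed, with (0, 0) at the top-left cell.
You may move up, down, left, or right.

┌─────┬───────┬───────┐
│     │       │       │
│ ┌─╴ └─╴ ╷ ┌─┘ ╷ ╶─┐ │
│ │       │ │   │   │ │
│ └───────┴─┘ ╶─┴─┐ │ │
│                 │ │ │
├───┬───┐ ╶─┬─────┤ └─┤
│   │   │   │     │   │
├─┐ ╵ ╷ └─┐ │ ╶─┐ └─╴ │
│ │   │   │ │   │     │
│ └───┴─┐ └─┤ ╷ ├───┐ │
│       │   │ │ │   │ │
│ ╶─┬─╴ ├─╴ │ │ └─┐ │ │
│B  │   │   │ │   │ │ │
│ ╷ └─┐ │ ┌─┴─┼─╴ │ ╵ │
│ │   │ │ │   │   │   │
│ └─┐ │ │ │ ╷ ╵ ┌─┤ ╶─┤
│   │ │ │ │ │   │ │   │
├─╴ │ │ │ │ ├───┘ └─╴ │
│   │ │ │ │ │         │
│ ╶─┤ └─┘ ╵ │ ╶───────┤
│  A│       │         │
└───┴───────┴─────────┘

Finding path from (10, 1) to (6, 0):
Path: (10,1) → (10,0) → (9,0) → (9,1) → (8,1) → (8,0) → (7,0) → (6,0)
Distance: 7 steps

Solution:

┌─────┬───────┬───────┐
│     │       │       │
│ ┌─╴ └─╴ ╷ ┌─┘ ╷ ╶─┐ │
│ │       │ │   │   │ │
│ └───────┴─┘ ╶─┴─┐ │ │
│                 │ │ │
├───┬───┐ ╶─┬─────┤ └─┤
│   │   │   │     │   │
├─┐ ╵ ╷ └─┐ │ ╶─┐ └─╴ │
│ │   │   │ │   │     │
│ └───┴─┐ └─┤ ╷ ├───┐ │
│       │   │ │ │   │ │
│ ╶─┬─╴ ├─╴ │ │ └─┐ │ │
│B  │   │   │ │   │ │ │
│ ╷ └─┐ │ ┌─┴─┼─╴ │ ╵ │
│↑│   │ │ │   │   │   │
│ └─┐ │ │ │ ╷ ╵ ┌─┤ ╶─┤
│↑ ↰│ │ │ │ │   │ │   │
├─╴ │ │ │ │ ├───┘ └─╴ │
│↱ ↑│ │ │ │ │         │
│ ╶─┤ └─┘ ╵ │ ╶───────┤
│↑ A│       │         │
└───┴───────┴─────────┘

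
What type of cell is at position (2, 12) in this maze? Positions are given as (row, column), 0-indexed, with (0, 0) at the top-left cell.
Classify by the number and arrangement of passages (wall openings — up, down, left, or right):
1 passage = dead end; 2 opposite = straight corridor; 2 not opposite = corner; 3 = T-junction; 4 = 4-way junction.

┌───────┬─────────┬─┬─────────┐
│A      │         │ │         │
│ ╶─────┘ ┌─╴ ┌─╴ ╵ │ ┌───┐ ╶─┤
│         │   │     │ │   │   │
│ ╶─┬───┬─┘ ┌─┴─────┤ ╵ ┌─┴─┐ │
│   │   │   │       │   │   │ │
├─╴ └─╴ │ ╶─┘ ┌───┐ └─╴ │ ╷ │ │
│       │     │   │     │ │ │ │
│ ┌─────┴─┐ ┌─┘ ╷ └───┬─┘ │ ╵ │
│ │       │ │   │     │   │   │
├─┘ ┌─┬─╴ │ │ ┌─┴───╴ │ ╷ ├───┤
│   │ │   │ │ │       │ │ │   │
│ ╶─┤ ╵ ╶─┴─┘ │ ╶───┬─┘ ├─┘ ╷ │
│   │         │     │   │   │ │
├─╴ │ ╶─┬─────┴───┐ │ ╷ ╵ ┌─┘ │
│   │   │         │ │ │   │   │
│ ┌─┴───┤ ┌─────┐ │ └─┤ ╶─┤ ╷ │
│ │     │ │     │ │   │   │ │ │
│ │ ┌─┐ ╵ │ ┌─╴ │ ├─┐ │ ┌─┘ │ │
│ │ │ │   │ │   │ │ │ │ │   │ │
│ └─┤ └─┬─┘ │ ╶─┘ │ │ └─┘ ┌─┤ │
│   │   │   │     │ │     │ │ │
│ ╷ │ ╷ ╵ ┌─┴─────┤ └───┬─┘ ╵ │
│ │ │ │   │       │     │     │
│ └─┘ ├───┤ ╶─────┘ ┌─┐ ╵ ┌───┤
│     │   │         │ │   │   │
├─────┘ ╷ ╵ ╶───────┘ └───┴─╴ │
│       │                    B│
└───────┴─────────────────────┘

Checking cell at (2, 12):
Number of passages: 2
Cell type: corner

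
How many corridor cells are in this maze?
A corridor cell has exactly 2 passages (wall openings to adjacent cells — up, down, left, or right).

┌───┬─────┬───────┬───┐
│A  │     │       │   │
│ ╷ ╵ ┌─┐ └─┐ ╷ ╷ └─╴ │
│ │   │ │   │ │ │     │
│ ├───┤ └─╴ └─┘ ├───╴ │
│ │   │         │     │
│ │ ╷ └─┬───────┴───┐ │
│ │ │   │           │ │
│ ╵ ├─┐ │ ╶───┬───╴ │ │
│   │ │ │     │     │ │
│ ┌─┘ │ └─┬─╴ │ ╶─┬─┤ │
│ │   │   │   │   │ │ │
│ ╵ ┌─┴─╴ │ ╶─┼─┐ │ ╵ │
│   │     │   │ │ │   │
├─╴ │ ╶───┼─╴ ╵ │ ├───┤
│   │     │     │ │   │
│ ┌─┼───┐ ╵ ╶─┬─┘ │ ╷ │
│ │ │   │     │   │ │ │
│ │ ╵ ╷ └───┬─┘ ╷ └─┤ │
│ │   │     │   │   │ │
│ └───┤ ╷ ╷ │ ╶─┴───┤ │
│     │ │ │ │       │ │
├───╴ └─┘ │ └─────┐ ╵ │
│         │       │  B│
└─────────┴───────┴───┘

Counting cells with exactly 2 passages:
Total corridor cells: 104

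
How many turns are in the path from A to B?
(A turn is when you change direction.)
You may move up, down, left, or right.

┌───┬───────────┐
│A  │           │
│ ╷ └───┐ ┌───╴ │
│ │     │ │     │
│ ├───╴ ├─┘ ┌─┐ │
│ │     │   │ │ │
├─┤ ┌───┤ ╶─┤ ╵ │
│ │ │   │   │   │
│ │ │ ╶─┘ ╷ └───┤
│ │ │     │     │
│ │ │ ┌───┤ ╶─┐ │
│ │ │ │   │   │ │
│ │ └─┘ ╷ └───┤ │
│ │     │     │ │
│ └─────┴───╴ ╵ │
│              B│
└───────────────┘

Directions: right, down, right, right, down, left, left, down, down, down, down, right, right, up, right, down, right, right, down, right
Number of turns: 12

Solution:

┌───┬───────────┐
│A ↓│           │
│ ╷ └───┐ ┌───╴ │
│ │↳ → ↓│ │     │
│ ├───╴ ├─┘ ┌─┐ │
│ │↓ ← ↲│   │ │ │
├─┤ ┌───┤ ╶─┤ ╵ │
│ │↓│   │   │   │
│ │ │ ╶─┘ ╷ └───┤
│ │↓│     │     │
│ │ │ ┌───┤ ╶─┐ │
│ │↓│ │↱ ↓│   │ │
│ │ └─┘ ╷ └───┤ │
│ │↳ → ↑│↳ → ↓│ │
│ └─────┴───╴ ╵ │
│            ↳ B│
└───────────────┘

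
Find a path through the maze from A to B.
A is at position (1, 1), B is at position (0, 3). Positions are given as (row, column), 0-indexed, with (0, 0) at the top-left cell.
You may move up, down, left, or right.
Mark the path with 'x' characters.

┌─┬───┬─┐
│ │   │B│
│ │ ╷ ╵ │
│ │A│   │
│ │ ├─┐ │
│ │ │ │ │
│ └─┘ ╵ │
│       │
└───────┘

Finding the shortest path from (1, 1) to (0, 3):
Path length: 5 steps
Directions: up → right → down → right → up

Solution:

┌─┬───┬─┐
│ │x x│B│
│ │ ╷ ╵ │
│ │A│x x│
│ │ ├─┐ │
│ │ │ │ │
│ └─┘ ╵ │
│       │
└───────┘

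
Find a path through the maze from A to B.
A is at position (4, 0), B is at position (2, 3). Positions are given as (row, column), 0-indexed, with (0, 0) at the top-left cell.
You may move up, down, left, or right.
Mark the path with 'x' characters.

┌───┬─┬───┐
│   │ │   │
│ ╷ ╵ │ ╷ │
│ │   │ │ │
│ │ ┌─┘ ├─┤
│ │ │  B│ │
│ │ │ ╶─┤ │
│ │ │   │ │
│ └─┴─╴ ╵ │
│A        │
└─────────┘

Finding the shortest path from (4, 0) to (2, 3):
Path length: 7 steps
Directions: right → right → right → up → left → up → right

Solution:

┌───┬─┬───┐
│   │ │   │
│ ╷ ╵ │ ╷ │
│ │   │ │ │
│ │ ┌─┘ ├─┤
│ │ │x B│ │
│ │ │ ╶─┤ │
│ │ │x x│ │
│ └─┴─╴ ╵ │
│A x x x  │
└─────────┘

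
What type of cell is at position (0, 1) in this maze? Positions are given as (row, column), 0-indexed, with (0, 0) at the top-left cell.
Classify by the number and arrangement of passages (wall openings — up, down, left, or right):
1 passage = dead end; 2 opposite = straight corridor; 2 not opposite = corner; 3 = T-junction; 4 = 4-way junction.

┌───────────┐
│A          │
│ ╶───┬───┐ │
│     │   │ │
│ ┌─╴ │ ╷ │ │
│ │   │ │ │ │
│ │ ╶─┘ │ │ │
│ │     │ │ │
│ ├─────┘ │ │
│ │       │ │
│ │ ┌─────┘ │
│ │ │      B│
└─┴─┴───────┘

Checking cell at (0, 1):
Number of passages: 2
Cell type: straight corridor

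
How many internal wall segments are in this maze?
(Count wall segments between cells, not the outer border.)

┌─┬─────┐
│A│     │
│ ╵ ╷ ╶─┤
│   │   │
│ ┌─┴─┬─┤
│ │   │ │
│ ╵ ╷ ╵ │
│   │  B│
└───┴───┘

Counting internal wall segments:
Total internal walls: 9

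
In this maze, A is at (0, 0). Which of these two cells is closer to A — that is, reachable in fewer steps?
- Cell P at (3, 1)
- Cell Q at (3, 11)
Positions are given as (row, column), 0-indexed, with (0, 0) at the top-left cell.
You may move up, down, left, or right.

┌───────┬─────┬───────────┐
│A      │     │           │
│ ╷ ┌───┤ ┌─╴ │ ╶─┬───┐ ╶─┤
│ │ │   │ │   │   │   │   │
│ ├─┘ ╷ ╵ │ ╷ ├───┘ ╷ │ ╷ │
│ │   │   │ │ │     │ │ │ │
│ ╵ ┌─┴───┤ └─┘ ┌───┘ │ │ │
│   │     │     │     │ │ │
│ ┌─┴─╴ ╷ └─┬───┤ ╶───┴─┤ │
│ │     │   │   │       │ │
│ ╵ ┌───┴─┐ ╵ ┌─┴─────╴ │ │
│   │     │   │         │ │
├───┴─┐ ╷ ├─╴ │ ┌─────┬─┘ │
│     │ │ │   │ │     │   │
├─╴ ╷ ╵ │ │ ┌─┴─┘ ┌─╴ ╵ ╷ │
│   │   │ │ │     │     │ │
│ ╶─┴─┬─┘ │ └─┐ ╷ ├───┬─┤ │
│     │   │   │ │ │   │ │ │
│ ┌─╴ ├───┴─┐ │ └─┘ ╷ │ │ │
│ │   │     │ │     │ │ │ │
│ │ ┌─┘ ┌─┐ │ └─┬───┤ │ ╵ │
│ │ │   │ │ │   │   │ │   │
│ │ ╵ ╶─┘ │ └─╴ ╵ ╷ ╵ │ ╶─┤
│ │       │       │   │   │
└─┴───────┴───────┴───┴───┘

Shortest path A → P at (3, 1): 4 steps
Shortest path A → Q at (3, 11): 54 steps

P is closer (4 steps vs 54 steps).

Path to P:

┌───────┬─────┬───────────┐
│A      │     │           │
│ ╷ ┌───┤ ┌─╴ │ ╶─┬───┐ ╶─┤
│↓│ │   │ │   │   │   │   │
│ ├─┘ ╷ ╵ │ ╷ ├───┘ ╷ │ ╷ │
│↓│   │   │ │ │     │ │ │ │
│ ╵ ┌─┴───┤ └─┘ ┌───┘ │ │ │
│↳ P│     │     │     │ │ │
│ ┌─┴─╴ ╷ └─┬───┤ ╶───┴─┤ │
│ │     │   │   │       │ │
│ ╵ ┌───┴─┐ ╵ ┌─┴─────╴ │ │
│   │     │   │         │ │
├───┴─┐ ╷ ├─╴ │ ┌─────┬─┘ │
│     │ │ │   │ │     │   │
├─╴ ╷ ╵ │ │ ┌─┴─┘ ┌─╴ ╵ ╷ │
│   │   │ │ │     │     │ │
│ ╶─┴─┬─┘ │ └─┐ ╷ ├───┬─┤ │
│     │   │   │ │ │   │ │ │
│ ┌─╴ ├───┴─┐ │ └─┘ ╷ │ │ │
│ │   │     │ │     │ │ │ │
│ │ ┌─┘ ┌─┐ │ └─┬───┤ │ ╵ │
│ │ │   │ │ │   │   │ │   │
│ │ ╵ ╶─┘ │ └─╴ ╵ ╷ ╵ │ ╶─┤
│ │       │       │   │   │
└─┴───────┴───────┴───┴───┘

Path to Q:

┌───────┬─────┬───────────┐
│A      │     │           │
│ ╷ ┌───┤ ┌─╴ │ ╶─┬───┐ ╶─┤
│↓│ │   │ │   │   │   │↓ ↰│
│ ├─┘ ╷ ╵ │ ╷ ├───┘ ╷ │ ╷ │
│↓│   │   │ │ │     │ │↓│↑│
│ ╵ ┌─┴───┤ └─┘ ┌───┘ │ │ │
│↓  │  ↱ ↓│     │     │Q│↑│
│ ┌─┴─╴ ╷ └─┬───┤ ╶───┴─┤ │
│↓│↱ → ↑│↳ ↓│   │       │↑│
│ ╵ ┌───┴─┐ ╵ ┌─┴─────╴ │ │
│↳ ↑│     │↳ ↓│         │↑│
├───┴─┐ ╷ ├─╴ │ ┌─────┬─┘ │
│     │ │ │↓ ↲│ │↱ → ↓│↱ ↑│
├─╴ ╷ ╵ │ │ ┌─┴─┘ ┌─╴ ╵ ╷ │
│   │   │ │↓│  ↱ ↑│  ↳ ↑│ │
│ ╶─┴─┬─┘ │ └─┐ ╷ ├───┬─┤ │
│     │   │↳ ↓│↑│ │↓ ↰│ │ │
│ ┌─╴ ├───┴─┐ │ └─┘ ╷ │ │ │
│ │   │     │↓│↑ ← ↲│↑│ │ │
│ │ ┌─┘ ┌─┐ │ └─┬───┤ │ ╵ │
│ │ │   │ │ │↳ ↓│↱ ↓│↑│   │
│ │ ╵ ╶─┘ │ └─╴ ╵ ╷ ╵ │ ╶─┤
│ │       │    ↳ ↑│↳ ↑│   │
└─┴───────┴───────┴───┴───┘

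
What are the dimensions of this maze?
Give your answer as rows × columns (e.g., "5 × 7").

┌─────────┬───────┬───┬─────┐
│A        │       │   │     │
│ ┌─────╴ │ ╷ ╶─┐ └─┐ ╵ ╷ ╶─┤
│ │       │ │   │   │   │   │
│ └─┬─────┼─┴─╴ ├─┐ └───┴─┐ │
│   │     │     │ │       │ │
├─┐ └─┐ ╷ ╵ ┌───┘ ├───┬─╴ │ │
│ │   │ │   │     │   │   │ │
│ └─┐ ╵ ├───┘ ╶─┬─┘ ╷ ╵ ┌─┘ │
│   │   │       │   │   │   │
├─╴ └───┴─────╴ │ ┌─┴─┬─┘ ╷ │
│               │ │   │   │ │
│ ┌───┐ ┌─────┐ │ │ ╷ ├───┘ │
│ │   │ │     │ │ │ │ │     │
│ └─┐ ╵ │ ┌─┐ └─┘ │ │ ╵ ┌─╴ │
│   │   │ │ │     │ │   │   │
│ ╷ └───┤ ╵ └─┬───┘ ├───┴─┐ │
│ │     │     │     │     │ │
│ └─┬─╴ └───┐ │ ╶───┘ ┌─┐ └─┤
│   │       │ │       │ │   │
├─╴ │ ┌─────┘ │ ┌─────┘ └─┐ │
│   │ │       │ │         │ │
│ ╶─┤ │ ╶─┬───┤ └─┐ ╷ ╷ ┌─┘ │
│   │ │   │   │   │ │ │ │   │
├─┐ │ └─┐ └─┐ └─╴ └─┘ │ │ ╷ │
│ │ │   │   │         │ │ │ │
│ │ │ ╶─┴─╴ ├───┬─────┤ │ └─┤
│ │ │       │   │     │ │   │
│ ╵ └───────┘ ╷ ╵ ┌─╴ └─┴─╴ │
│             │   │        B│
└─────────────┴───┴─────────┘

Counting the maze dimensions:
Rows (vertical): 15
Columns (horizontal): 14
Dimensions: 15 × 14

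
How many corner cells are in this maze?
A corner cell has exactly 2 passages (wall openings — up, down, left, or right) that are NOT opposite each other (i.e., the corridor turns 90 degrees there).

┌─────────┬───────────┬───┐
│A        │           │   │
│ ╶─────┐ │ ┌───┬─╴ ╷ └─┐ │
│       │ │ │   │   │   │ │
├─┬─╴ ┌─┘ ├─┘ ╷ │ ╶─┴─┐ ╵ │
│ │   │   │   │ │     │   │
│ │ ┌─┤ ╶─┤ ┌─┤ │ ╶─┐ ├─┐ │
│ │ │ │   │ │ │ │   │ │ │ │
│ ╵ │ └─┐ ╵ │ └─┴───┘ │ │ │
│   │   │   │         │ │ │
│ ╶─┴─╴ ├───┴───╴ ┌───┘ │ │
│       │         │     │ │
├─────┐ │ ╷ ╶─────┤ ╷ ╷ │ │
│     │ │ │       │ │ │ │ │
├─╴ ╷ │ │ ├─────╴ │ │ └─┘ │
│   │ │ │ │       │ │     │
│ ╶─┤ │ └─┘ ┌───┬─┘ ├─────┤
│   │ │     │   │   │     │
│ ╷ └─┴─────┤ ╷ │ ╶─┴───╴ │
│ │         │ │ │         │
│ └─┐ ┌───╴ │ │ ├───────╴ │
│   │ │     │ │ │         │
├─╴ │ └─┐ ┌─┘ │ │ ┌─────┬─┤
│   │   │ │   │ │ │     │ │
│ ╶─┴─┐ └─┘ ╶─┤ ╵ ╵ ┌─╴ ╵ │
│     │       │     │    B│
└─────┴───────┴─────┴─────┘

Counting corner cells (2 non-opposite passages):
Total corners: 72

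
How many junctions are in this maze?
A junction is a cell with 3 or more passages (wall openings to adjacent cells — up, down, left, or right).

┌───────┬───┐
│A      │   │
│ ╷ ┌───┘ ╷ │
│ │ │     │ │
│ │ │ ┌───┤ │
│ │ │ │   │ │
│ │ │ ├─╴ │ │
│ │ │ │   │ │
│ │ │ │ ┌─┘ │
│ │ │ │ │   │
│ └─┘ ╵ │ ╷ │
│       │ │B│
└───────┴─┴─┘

Checking each cell for number of passages:

Junctions found (3+ passages):
  (0, 1): 3 passages
  (4, 5): 3 passages
  (5, 2): 3 passages
Total junctions: 3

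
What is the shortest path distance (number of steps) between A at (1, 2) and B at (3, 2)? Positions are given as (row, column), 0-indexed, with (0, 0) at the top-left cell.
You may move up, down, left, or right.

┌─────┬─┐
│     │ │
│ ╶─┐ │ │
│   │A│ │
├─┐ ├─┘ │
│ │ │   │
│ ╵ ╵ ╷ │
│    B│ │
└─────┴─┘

Finding path from (1, 2) to (3, 2):
Path: (1,2) → (0,2) → (0,1) → (0,0) → (1,0) → (1,1) → (2,1) → (3,1) → (3,2)
Distance: 8 steps

Solution:

┌─────┬─┐
│↓ ← ↰│ │
│ ╶─┐ │ │
│↳ ↓│A│ │
├─┐ ├─┘ │
│ │↓│   │
│ ╵ ╵ ╷ │
│  ↳ B│ │
└─────┴─┘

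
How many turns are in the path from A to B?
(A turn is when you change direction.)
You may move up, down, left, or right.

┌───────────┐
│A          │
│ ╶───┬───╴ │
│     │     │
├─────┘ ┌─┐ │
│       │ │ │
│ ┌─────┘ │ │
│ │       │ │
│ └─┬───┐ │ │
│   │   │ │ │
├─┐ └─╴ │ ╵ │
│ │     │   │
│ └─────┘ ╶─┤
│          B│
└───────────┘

Directions: right, right, right, right, right, down, down, down, down, down, left, down, right
Number of turns: 4

Solution:

┌───────────┐
│A → → → → ↓│
│ ╶───┬───╴ │
│     │    ↓│
├─────┘ ┌─┐ │
│       │ │↓│
│ ┌─────┘ │ │
│ │       │↓│
│ └─┬───┐ │ │
│   │   │ │↓│
├─┐ └─╴ │ ╵ │
│ │     │↓ ↲│
│ └─────┘ ╶─┤
│        ↳ B│
└───────────┘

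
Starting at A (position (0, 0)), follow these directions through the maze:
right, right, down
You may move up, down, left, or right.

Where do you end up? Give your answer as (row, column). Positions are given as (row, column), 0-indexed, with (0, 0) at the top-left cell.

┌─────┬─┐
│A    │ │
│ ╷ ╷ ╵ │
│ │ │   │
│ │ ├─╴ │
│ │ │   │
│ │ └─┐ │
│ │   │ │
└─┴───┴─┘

Following directions step by step:
Start: (0, 0)
  right: (0, 0) → (0, 1)
  right: (0, 1) → (0, 2)
  down: (0, 2) → (1, 2)
Final position: (1, 2)

Path taken:

┌─────┬─┐
│A → ↓│ │
│ ╷ ╷ ╵ │
│ │ │B  │
│ │ ├─╴ │
│ │ │   │
│ │ └─┐ │
│ │   │ │
└─┴───┴─┘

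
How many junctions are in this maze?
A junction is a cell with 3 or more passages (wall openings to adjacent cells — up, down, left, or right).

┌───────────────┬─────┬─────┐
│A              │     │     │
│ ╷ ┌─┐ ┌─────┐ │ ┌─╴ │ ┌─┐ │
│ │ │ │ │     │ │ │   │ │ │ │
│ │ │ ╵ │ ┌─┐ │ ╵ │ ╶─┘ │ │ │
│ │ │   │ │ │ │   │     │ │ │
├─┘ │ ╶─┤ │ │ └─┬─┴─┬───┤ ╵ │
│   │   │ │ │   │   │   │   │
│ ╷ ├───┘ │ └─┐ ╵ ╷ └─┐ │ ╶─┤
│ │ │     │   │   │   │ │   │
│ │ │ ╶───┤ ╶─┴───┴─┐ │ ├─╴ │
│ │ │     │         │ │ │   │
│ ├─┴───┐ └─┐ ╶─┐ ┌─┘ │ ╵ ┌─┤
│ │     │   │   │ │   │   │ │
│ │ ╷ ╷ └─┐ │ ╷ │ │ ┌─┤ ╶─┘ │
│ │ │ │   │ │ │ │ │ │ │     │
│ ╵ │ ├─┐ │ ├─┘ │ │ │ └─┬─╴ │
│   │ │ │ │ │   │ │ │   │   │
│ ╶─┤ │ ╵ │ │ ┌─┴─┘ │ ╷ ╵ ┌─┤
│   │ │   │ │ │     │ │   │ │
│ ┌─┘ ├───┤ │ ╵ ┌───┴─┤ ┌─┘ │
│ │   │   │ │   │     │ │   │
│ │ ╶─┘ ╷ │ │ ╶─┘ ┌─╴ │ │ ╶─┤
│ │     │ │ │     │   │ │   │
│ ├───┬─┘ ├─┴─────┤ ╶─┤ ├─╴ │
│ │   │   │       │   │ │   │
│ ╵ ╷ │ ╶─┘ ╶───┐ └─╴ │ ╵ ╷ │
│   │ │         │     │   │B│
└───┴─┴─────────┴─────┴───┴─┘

Checking each cell for number of passages:

Junctions found (3+ passages):
  (0, 1): 3 passages
  (0, 3): 3 passages
  (2, 2): 3 passages
  (3, 1): 3 passages
  (3, 12): 3 passages
  (4, 5): 3 passages
  (5, 6): 3 passages
  (5, 8): 3 passages
  (6, 2): 3 passages
  (6, 6): 3 passages
  (6, 11): 3 passages
  (7, 13): 3 passages
  (8, 0): 3 passages
  (8, 10): 3 passages
  (9, 0): 3 passages
  (9, 11): 3 passages
  (10, 6): 3 passages
  (12, 13): 3 passages
  (13, 5): 3 passages
Total junctions: 19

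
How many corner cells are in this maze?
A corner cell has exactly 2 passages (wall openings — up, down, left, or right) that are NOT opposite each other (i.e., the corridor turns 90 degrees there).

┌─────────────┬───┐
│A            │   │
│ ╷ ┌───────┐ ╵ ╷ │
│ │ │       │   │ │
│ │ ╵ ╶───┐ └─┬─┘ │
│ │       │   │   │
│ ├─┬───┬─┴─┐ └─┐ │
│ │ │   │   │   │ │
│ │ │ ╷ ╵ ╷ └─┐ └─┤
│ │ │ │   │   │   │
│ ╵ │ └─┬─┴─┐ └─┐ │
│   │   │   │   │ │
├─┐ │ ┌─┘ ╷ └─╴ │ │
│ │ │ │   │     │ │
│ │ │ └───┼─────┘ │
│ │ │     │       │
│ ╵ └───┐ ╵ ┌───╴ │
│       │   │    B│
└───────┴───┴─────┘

Counting corner cells (2 non-opposite passages):
Total corners: 38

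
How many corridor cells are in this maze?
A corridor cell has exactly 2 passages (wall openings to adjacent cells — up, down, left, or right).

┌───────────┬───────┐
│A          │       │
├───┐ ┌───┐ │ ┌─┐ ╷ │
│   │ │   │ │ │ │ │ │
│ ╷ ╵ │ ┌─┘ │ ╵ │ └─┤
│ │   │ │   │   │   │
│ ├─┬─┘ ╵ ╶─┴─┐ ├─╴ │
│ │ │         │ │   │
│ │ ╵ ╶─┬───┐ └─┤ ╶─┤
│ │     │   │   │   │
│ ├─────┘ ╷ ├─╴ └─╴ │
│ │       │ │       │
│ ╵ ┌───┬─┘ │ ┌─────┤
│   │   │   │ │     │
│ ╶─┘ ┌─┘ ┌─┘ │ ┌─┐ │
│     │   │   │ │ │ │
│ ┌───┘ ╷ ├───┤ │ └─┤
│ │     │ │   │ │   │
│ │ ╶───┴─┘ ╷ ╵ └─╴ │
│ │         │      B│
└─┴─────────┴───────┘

Counting cells with exactly 2 passages:
Total corridor cells: 76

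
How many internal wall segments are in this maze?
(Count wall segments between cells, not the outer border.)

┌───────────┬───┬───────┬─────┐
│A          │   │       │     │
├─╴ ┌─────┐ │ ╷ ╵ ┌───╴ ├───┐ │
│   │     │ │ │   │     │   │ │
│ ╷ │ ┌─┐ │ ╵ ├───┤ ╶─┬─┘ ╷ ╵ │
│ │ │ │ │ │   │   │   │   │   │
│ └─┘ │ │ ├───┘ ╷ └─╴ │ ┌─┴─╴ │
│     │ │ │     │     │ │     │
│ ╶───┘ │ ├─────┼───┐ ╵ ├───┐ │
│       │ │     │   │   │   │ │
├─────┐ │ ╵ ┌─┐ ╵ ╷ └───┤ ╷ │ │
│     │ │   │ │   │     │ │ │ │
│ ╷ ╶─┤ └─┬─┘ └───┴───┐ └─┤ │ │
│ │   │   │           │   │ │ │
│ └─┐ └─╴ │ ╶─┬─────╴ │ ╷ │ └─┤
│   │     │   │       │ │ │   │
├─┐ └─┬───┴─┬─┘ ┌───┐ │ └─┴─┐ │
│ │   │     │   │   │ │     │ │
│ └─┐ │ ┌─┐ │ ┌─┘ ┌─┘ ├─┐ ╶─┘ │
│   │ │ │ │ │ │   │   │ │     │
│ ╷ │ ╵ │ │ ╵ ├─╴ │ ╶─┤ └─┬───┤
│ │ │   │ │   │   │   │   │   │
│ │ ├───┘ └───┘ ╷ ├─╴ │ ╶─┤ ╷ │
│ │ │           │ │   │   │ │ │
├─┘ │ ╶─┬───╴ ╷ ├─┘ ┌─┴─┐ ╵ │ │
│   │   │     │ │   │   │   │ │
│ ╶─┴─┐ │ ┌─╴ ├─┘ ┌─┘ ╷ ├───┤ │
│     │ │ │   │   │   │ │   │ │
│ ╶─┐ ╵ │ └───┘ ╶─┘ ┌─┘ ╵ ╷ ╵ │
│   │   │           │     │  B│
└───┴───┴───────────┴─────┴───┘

Counting internal wall segments:
Total internal walls: 196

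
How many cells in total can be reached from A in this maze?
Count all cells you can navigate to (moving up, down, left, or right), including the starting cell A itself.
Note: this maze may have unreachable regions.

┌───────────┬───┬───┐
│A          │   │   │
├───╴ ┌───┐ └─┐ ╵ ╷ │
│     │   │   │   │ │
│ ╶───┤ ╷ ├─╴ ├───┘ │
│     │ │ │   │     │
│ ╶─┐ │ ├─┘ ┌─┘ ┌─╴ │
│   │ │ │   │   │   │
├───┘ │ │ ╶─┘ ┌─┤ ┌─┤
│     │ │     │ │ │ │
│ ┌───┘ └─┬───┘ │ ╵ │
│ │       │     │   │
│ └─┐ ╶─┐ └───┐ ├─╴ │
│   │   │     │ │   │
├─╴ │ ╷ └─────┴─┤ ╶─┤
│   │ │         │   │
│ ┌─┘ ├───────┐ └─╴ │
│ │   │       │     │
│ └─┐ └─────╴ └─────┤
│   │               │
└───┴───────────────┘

Using BFS/flood-fill to find all reachable cells from A:
Maze size: 10 × 10 = 100 total cells
5 cell(s) are walled off and cannot be reached from A.
Reachable cells: 95

Reachable region (· marks reachable cells):

┌───────────┬───┬───┐
│A · · · · ·│· ·│· ·│
├───╴ ┌───┐ └─┐ ╵ ╷ │
│· · ·│· ·│· ·│· ·│·│
│ ╶───┤ ╷ ├─╴ ├───┘ │
│· · ·│·│·│· ·│· · ·│
│ ╶─┐ │ ├─┘ ┌─┘ ┌─╴ │
│· ·│·│·│· ·│· ·│· ·│
├───┘ │ │ ╶─┘ ┌─┤ ┌─┤
│· · ·│·│· · ·│ │·│·│
│ ┌───┘ └─┬───┘ │ ╵ │
│·│· · · ·│     │· ·│
│ └─┐ ╶─┐ └───┐ ├─╴ │
│· ·│· ·│· · ·│ │· ·│
├─╴ │ ╷ └─────┴─┤ ╶─┤
│· ·│·│· · · · ·│· ·│
│ ┌─┘ ├───────┐ └─╴ │
│·│· ·│· · · ·│· · ·│
│ └─┐ └─────╴ └─────┤
│· ·│· · · · · · · ·│
└───┴───────────────┘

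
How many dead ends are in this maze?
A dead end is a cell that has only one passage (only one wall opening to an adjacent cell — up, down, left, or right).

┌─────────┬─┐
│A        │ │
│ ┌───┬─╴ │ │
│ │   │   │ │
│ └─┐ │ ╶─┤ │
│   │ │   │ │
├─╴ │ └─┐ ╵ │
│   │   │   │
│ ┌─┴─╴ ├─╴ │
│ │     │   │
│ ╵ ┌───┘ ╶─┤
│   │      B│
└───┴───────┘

Checking each cell for number of passages:

Dead ends found at positions:
  (0, 5)
  (1, 1)
  (5, 2)
  (5, 5)
Total dead ends: 4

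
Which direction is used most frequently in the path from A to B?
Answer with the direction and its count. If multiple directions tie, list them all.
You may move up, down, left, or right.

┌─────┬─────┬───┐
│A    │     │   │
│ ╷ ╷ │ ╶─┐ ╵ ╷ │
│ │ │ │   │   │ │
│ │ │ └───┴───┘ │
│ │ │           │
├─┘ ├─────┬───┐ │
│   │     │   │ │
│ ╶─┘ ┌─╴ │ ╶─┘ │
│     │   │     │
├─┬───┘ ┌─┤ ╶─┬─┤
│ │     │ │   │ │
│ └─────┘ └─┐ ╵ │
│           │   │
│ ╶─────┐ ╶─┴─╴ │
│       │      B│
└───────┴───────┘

Directions: right, right, down, down, right, right, right, right, right, down, down, left, left, down, right, down, right, down
Counts: {'right': 9, 'down': 7, 'left': 2}
Most common: right (9 times)

Solution:

┌─────┬─────┬───┐
│A → ↓│     │   │
│ ╷ ╷ │ ╶─┐ ╵ ╷ │
│ │ │↓│   │   │ │
│ │ │ └───┴───┘ │
│ │ │↳ → → → → ↓│
├─┘ ├─────┬───┐ │
│   │     │   │↓│
│ ╶─┘ ┌─╴ │ ╶─┘ │
│     │   │↓ ← ↲│
├─┬───┘ ┌─┤ ╶─┬─┤
│ │     │ │↳ ↓│ │
│ └─────┘ └─┐ ╵ │
│           │↳ ↓│
│ ╶─────┐ ╶─┴─╴ │
│       │      B│
└───────┴───────┘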